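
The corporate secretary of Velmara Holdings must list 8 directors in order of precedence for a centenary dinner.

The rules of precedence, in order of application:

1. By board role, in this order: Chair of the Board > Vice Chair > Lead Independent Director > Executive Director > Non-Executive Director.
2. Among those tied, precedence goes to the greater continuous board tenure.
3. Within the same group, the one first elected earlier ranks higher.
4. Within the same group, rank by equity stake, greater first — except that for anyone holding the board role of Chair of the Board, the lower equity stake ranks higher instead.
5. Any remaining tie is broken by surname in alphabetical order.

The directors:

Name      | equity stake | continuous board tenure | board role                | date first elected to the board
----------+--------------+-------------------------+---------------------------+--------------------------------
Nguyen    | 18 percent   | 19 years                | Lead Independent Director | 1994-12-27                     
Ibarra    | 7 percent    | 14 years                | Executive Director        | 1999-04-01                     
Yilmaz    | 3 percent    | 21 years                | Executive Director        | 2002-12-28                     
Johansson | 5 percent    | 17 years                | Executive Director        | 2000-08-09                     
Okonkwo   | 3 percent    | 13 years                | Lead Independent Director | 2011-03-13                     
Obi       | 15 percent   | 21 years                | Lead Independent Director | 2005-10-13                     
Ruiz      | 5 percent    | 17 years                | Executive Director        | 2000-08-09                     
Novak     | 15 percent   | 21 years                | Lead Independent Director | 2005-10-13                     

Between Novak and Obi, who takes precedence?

By board role: Novak, Obi, Nguyen and Okonkwo (Lead Independent Director); then Yilmaz, Johansson, Ruiz and Ibarra (Executive Director).
Among Novak, Obi, Nguyen and Okonkwo, by continuous board tenure (higher first): Novak and Obi (21 years) before Nguyen (19 years) before Okonkwo (13 years).
Novak and Obi both have date first elected to the board 2005-10-13, so the next rule applies.
Novak and Obi both have equity stake 15 percent, so the next rule applies.
Among Novak and Obi, alphabetically by surname: Novak before Obi.
Among Yilmaz, Johansson, Ruiz and Ibarra, by continuous board tenure (higher first): Yilmaz (21 years) before Johansson and Ruiz (17 years) before Ibarra (14 years).
Johansson and Ruiz both have date first elected to the board 2000-08-09, so the next rule applies.
Johansson and Ruiz both have equity stake 5 percent, so the next rule applies.
Among Johansson and Ruiz, alphabetically by surname: Johansson before Ruiz.
So Novak takes precedence.

Novak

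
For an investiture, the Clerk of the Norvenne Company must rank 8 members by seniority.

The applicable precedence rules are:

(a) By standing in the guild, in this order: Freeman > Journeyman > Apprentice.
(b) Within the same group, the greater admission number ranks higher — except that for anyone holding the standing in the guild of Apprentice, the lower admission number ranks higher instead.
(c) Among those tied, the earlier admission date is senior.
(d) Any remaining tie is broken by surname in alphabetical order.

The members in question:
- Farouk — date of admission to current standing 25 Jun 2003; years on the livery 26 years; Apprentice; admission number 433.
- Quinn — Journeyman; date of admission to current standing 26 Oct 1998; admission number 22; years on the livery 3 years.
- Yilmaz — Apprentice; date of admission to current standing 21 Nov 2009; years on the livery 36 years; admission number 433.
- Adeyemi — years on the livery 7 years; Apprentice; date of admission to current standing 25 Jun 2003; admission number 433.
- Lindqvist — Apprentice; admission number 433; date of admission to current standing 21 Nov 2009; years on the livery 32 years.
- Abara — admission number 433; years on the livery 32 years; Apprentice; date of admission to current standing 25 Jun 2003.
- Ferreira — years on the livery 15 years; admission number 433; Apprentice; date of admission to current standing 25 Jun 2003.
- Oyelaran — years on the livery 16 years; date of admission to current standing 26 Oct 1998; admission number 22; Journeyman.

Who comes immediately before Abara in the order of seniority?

By standing in the guild: Oyelaran and Quinn (Journeyman); then Abara, Adeyemi, Farouk, Ferreira, Lindqvist and Yilmaz (Apprentice).
Oyelaran and Quinn both have admission number 22, so the next rule applies.
Oyelaran and Quinn both have date of admission to current standing 26 Oct 1998, so the next rule applies.
Among Oyelaran and Quinn, alphabetically by surname: Oyelaran before Quinn.
Abara, Adeyemi, Farouk, Ferreira, Lindqvist and Yilmaz all have admission number 433, so the next rule applies.
Among Abara, Adeyemi, Farouk, Ferreira, Lindqvist and Yilmaz, by date of admission to current standing (earlier first): Abara, Adeyemi, Farouk and Ferreira (25 Jun 2003) before Lindqvist and Yilmaz (21 Nov 2009).
Among Abara, Adeyemi, Farouk and Ferreira, alphabetically by surname: Abara before Adeyemi before Farouk before Ferreira.
Among Lindqvist and Yilmaz, alphabetically by surname: Lindqvist before Yilmaz.
Order: Oyelaran, Quinn, Abara, Adeyemi, Farouk, Ferreira, Lindqvist, Yilmaz.

Quinn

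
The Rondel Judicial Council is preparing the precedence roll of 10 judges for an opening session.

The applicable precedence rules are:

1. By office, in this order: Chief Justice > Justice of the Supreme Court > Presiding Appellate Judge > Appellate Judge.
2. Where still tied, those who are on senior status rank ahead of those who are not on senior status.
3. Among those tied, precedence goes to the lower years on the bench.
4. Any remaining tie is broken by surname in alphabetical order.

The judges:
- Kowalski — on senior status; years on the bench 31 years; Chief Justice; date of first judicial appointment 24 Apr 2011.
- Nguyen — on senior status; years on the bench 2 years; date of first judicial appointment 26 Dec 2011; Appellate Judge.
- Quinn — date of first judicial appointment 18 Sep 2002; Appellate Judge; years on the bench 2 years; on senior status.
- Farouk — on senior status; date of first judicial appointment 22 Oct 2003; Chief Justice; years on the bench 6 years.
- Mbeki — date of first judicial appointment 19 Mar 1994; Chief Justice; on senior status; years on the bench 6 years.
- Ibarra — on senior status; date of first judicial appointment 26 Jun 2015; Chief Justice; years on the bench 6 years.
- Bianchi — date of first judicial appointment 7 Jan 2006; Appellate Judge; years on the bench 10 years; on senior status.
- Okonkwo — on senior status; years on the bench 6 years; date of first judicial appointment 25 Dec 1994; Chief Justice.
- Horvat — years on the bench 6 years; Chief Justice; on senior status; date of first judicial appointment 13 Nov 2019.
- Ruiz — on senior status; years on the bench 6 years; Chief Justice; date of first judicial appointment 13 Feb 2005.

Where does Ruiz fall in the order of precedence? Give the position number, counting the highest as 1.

6

By office: Farouk, Horvat, Ibarra, Mbeki, Okonkwo, Ruiz and Kowalski (Chief Justice); then Nguyen, Quinn and Bianchi (Appellate Judge).
Farouk, Horvat, Ibarra, Mbeki, Okonkwo, Ruiz and Kowalski are each on senior status, so the next rule applies.
Among Farouk, Horvat, Ibarra, Mbeki, Okonkwo, Ruiz and Kowalski, by years on the bench (lower first): Farouk, Horvat, Ibarra, Mbeki, Okonkwo and Ruiz (6 years) before Kowalski (31 years).
Among Farouk, Horvat, Ibarra, Mbeki, Okonkwo and Ruiz, alphabetically by surname: Farouk before Horvat before Ibarra before Mbeki before Okonkwo before Ruiz.
Nguyen, Quinn and Bianchi are each on senior status, so the next rule applies.
Among Nguyen, Quinn and Bianchi, by years on the bench (lower first): Nguyen and Quinn (2 years) before Bianchi (10 years).
Among Nguyen and Quinn, alphabetically by surname: Nguyen before Quinn.
Order: Farouk, Horvat, Ibarra, Mbeki, Okonkwo, Ruiz, Kowalski, Nguyen, Quinn, Bianchi. So position 6.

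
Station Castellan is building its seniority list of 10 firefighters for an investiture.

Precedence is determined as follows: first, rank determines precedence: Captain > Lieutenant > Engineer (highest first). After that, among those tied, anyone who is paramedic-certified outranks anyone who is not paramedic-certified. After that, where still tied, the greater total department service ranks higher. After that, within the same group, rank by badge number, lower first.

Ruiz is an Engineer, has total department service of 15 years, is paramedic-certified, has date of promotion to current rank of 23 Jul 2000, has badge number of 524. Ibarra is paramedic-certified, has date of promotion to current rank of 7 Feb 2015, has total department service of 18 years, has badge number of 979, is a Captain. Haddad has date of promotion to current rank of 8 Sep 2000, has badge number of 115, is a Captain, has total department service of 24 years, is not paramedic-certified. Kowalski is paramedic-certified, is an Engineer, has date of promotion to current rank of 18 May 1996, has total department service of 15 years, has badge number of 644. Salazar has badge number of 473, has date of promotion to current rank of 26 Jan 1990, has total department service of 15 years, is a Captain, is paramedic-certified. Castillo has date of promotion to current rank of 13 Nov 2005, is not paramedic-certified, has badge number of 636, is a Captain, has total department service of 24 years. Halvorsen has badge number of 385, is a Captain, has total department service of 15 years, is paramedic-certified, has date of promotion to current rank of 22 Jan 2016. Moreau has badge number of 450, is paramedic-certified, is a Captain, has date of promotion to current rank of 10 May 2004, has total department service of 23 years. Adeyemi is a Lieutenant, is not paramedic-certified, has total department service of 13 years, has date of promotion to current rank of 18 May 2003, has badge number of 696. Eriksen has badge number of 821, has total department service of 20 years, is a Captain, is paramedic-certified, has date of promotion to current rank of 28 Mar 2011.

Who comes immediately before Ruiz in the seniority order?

Adeyemi

By rank: Moreau, Eriksen, Ibarra, Halvorsen, Salazar, Haddad and Castillo (Captain); then Adeyemi (Lieutenant); then Ruiz and Kowalski (Engineer).
Among Moreau, Eriksen, Ibarra, Halvorsen, Salazar, Haddad and Castillo, paramedic-certified before not paramedic-certified: Moreau, Eriksen, Ibarra, Halvorsen and Salazar (paramedic-certified) before Haddad and Castillo (not paramedic-certified).
Among Moreau, Eriksen, Ibarra, Halvorsen and Salazar, by total department service (higher first): Moreau (23 years) before Eriksen (20 years) before Ibarra (18 years) before Halvorsen and Salazar (15 years).
Among Halvorsen and Salazar, by badge number (lower first): Halvorsen (385) before Salazar (473).
Haddad and Castillo both have total department service 24 years, so the next rule applies.
Among Haddad and Castillo, by badge number (lower first): Haddad (115) before Castillo (636).
Ruiz and Kowalski are each paramedic-certified, so the next rule applies.
Ruiz and Kowalski both have total department service 15 years, so the next rule applies.
Among Ruiz and Kowalski, by badge number (lower first): Ruiz (524) before Kowalski (644).
Order: Moreau, Eriksen, Ibarra, Halvorsen, Salazar, Haddad, Castillo, Adeyemi, Ruiz, Kowalski.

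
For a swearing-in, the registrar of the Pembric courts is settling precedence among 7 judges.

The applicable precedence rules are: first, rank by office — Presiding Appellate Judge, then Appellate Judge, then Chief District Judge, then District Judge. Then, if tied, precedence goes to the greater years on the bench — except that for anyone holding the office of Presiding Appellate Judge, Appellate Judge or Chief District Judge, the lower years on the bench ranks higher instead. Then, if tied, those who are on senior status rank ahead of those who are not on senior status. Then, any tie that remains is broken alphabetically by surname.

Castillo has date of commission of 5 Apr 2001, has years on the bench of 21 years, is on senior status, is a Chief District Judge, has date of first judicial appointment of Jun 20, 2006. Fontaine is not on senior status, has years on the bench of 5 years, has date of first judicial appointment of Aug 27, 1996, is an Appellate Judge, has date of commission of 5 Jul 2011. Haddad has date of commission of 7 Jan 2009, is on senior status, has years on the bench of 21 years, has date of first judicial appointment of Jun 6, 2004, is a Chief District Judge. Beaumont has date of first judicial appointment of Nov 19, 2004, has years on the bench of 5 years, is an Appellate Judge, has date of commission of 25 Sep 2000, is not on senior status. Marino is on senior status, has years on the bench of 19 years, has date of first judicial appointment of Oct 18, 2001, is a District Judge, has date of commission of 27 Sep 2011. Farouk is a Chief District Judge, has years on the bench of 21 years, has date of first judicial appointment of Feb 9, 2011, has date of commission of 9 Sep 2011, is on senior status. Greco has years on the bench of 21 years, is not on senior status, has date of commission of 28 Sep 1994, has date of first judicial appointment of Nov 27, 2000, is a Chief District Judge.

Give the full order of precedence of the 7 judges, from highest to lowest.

By office: Beaumont and Fontaine (Appellate Judge); then Castillo, Farouk, Haddad and Greco (Chief District Judge); then Marino (District Judge).
Beaumont and Fontaine both have years on the bench 5 years, so the next rule applies.
Beaumont and Fontaine are each not on senior status, so the next rule applies.
Among Beaumont and Fontaine, alphabetically by surname: Beaumont before Fontaine.
Castillo, Farouk, Haddad and Greco all have years on the bench 21 years, so the next rule applies.
Among Castillo, Farouk, Haddad and Greco, on senior status before not on senior status: Castillo, Farouk and Haddad (on senior status) before Greco (not on senior status).
Among Castillo, Farouk and Haddad, alphabetically by surname: Castillo before Farouk before Haddad.
Full order: Beaumont, Fontaine, Castillo, Farouk, Haddad, Greco, Marino.

Beaumont, Fontaine, Castillo, Farouk, Haddad, Greco, Marino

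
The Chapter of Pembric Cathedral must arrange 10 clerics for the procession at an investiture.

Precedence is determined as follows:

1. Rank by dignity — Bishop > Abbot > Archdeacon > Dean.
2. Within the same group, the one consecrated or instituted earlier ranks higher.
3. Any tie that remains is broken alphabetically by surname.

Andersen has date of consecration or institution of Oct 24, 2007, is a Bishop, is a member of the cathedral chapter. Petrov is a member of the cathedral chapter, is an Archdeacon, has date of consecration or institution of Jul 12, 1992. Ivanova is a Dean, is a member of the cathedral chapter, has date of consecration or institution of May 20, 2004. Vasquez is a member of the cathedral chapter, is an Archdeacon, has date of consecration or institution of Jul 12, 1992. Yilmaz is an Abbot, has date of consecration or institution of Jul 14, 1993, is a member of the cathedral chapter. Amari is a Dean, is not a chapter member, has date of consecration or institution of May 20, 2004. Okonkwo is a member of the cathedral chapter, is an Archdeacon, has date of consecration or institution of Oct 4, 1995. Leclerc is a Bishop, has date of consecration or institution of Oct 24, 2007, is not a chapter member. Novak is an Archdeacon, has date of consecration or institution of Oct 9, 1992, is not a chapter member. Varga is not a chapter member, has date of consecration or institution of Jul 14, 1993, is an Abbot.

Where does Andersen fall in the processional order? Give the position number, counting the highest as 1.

1

By dignity: Andersen and Leclerc (Bishop); then Varga and Yilmaz (Abbot); then Petrov, Vasquez, Novak and Okonkwo (Archdeacon); then Amari and Ivanova (Dean).
Andersen and Leclerc both have date of consecration or institution Oct 24, 2007, so the next rule applies.
Among Andersen and Leclerc, alphabetically by surname: Andersen before Leclerc.
Varga and Yilmaz both have date of consecration or institution Jul 14, 1993, so the next rule applies.
Among Varga and Yilmaz, alphabetically by surname: Varga before Yilmaz.
Among Petrov, Vasquez, Novak and Okonkwo, by date of consecration or institution (earlier first): Petrov and Vasquez (Jul 12, 1992) before Novak (Oct 9, 1992) before Okonkwo (Oct 4, 1995).
Among Petrov and Vasquez, alphabetically by surname: Petrov before Vasquez.
Amari and Ivanova both have date of consecration or institution May 20, 2004, so the next rule applies.
Among Amari and Ivanova, alphabetically by surname: Amari before Ivanova.
Order: Andersen, Leclerc, Varga, Yilmaz, Petrov, Vasquez, Novak, Okonkwo, Amari, Ivanova. So position 1.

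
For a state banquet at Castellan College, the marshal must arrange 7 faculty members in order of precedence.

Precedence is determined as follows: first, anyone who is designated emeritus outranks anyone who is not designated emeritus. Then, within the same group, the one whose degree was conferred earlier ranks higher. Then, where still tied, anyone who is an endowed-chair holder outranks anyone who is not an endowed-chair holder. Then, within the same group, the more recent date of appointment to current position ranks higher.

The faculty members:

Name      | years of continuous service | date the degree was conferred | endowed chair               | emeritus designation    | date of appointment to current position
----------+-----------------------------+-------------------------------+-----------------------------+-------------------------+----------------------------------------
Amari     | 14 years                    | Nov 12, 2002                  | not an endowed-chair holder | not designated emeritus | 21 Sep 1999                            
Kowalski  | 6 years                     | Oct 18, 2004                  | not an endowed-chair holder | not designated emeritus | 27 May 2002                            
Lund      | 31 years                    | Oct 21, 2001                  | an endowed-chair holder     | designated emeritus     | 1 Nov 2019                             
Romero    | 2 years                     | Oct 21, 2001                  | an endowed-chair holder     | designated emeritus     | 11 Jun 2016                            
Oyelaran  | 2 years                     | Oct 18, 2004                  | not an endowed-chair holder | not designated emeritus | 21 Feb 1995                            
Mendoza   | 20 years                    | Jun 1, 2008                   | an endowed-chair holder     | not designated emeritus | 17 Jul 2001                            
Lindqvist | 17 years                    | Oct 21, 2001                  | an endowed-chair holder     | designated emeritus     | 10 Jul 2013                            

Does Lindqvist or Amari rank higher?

By the first rule: Lund, Romero and Lindqvist (each designated emeritus); then Amari, Kowalski, Oyelaran and Mendoza (each not designated emeritus).
Lund, Romero and Lindqvist all have date the degree was conferred Oct 21, 2001, so the next rule applies.
Lund, Romero and Lindqvist are each an endowed-chair holder, so the next rule applies.
Among Lund, Romero and Lindqvist, by date of appointment to current position (later first): Lund (1 Nov 2019) before Romero (11 Jun 2016) before Lindqvist (10 Jul 2013).
Among Amari, Kowalski, Oyelaran and Mendoza, by date the degree was conferred (earlier first): Amari (Nov 12, 2002) before Kowalski and Oyelaran (Oct 18, 2004) before Mendoza (Jun 1, 2008).
Kowalski and Oyelaran are each not an endowed-chair holder, so the next rule applies.
Among Kowalski and Oyelaran, by date of appointment to current position (later first): Kowalski (27 May 2002) before Oyelaran (21 Feb 1995).
So Lindqvist takes precedence.

Lindqvist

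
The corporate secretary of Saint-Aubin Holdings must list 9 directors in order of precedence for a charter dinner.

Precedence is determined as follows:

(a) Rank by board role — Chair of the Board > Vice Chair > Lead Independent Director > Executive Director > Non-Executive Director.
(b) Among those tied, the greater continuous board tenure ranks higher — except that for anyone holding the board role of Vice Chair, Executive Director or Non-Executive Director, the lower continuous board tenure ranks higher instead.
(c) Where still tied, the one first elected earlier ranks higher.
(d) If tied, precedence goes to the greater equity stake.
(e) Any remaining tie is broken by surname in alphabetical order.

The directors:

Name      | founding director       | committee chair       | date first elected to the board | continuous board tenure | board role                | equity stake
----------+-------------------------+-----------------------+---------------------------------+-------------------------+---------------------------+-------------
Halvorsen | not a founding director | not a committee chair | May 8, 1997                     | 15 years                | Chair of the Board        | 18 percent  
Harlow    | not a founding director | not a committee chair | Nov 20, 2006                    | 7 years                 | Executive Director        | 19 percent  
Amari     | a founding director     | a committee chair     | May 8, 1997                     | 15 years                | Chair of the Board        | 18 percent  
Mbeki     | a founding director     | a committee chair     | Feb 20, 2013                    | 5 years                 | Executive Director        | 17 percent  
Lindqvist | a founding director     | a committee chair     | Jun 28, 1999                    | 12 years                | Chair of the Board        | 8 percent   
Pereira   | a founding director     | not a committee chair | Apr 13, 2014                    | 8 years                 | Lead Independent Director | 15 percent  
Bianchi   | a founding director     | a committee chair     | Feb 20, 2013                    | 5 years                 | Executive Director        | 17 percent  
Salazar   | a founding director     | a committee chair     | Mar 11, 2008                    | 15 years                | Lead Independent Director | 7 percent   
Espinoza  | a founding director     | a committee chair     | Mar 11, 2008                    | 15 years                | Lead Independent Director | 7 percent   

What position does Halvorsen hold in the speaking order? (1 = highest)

2

By board role: Amari, Halvorsen and Lindqvist (Chair of the Board); then Espinoza, Salazar and Pereira (Lead Independent Director); then Bianchi, Mbeki and Harlow (Executive Director).
Among Amari, Halvorsen and Lindqvist, by continuous board tenure (higher first): Amari and Halvorsen (15 years) before Lindqvist (12 years).
Amari and Halvorsen both have date first elected to the board May 8, 1997, so the next rule applies.
Amari and Halvorsen both have equity stake 18 percent, so the next rule applies.
Among Amari and Halvorsen, alphabetically by surname: Amari before Halvorsen.
Among Espinoza, Salazar and Pereira, by continuous board tenure (higher first): Espinoza and Salazar (15 years) before Pereira (8 years).
Espinoza and Salazar both have date first elected to the board Mar 11, 2008, so the next rule applies.
Espinoza and Salazar both have equity stake 7 percent, so the next rule applies.
Among Espinoza and Salazar, alphabetically by surname: Espinoza before Salazar.
Among Bianchi, Mbeki and Harlow, by continuous board tenure (lower first) (reversed rule for this group): Bianchi and Mbeki (5 years) before Harlow (7 years).
Bianchi and Mbeki both have date first elected to the board Feb 20, 2013, so the next rule applies.
Bianchi and Mbeki both have equity stake 17 percent, so the next rule applies.
Among Bianchi and Mbeki, alphabetically by surname: Bianchi before Mbeki.
Order: Amari, Halvorsen, Lindqvist, Espinoza, Salazar, Pereira, Bianchi, Mbeki, Harlow. So position 2.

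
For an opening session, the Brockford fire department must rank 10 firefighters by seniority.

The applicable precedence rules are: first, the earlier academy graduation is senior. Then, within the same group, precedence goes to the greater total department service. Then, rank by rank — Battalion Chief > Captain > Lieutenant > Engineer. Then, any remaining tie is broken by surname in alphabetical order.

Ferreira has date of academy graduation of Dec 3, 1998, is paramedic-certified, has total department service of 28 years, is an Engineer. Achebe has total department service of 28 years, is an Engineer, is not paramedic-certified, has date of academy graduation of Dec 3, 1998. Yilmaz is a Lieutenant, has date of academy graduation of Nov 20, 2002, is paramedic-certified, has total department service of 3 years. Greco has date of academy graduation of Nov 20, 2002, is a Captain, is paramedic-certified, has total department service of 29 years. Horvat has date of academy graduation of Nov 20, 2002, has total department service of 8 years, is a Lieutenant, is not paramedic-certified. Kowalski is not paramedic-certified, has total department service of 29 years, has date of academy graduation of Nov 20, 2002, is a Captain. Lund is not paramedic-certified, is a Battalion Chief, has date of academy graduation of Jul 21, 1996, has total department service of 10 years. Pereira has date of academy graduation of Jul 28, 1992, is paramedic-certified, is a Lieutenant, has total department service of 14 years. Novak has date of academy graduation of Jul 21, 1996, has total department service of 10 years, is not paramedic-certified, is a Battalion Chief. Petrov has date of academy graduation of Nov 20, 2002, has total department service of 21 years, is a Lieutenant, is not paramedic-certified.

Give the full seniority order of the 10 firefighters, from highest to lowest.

By date of academy graduation (earlier first): Pereira (Jul 28, 1992); then Lund and Novak (both Jul 21, 1996); then Achebe and Ferreira (both Dec 3, 1998); then Greco, Kowalski, Petrov, Horvat and Yilmaz (each Nov 20, 2002).
Lund and Novak both have total department service 10 years, so the next rule applies.
Lund and Novak are each Battalion Chief, so the next rule applies.
Among Lund and Novak, alphabetically by surname: Lund before Novak.
Achebe and Ferreira both have total department service 28 years, so the next rule applies.
Achebe and Ferreira are each Engineer, so the next rule applies.
Among Achebe and Ferreira, alphabetically by surname: Achebe before Ferreira.
Among Greco, Kowalski, Petrov, Horvat and Yilmaz, by total department service (higher first): Greco and Kowalski (29 years) before Petrov (21 years) before Horvat (8 years) before Yilmaz (3 years).
Greco and Kowalski are each Captain, so the next rule applies.
Among Greco and Kowalski, alphabetically by surname: Greco before Kowalski.
Full order: Pereira, Lund, Novak, Achebe, Ferreira, Greco, Kowalski, Petrov, Horvat, Yilmaz.

Pereira, Lund, Novak, Achebe, Ferreira, Greco, Kowalski, Petrov, Horvat, Yilmaz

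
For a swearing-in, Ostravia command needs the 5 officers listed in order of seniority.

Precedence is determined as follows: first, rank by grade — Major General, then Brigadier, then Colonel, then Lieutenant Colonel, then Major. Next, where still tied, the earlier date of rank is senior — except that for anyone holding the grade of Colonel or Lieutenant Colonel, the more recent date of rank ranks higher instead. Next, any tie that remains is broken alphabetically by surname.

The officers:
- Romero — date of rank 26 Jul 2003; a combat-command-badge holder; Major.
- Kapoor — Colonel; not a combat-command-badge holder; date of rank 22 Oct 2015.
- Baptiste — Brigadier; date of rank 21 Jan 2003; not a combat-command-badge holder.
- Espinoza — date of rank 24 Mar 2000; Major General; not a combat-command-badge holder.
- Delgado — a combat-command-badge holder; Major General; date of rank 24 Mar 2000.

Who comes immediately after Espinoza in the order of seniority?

By grade: Delgado and Espinoza (Major General); then Baptiste (Brigadier); then Kapoor (Colonel); then Romero (Major).
Delgado and Espinoza both have date of rank 24 Mar 2000, so the next rule applies.
Among Delgado and Espinoza, alphabetically by surname: Delgado before Espinoza.
Order: Delgado, Espinoza, Baptiste, Kapoor, Romero.

Baptiste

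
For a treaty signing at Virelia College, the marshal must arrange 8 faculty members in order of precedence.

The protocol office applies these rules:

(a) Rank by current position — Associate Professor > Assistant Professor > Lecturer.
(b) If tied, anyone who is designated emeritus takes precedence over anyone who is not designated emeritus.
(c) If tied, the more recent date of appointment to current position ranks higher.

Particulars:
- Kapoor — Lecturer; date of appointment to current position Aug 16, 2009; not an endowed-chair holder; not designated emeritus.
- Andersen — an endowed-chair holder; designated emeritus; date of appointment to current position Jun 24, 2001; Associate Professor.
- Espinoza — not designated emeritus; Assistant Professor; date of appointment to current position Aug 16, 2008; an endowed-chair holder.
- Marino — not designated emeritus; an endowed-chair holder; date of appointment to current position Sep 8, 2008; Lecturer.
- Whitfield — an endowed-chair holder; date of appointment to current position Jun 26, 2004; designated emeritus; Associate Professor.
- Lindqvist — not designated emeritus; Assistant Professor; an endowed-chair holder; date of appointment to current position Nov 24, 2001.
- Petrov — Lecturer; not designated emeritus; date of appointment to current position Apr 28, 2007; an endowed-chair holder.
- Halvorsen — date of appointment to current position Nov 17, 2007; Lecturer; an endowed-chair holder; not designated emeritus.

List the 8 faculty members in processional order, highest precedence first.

By current position: Whitfield and Andersen (Associate Professor); then Espinoza and Lindqvist (Assistant Professor); then Kapoor, Marino, Halvorsen and Petrov (Lecturer).
Whitfield and Andersen are each designated emeritus, so the next rule applies.
Among Whitfield and Andersen, by date of appointment to current position (later first): Whitfield (Jun 26, 2004) before Andersen (Jun 24, 2001).
Espinoza and Lindqvist are each not designated emeritus, so the next rule applies.
Among Espinoza and Lindqvist, by date of appointment to current position (later first): Espinoza (Aug 16, 2008) before Lindqvist (Nov 24, 2001).
Kapoor, Marino, Halvorsen and Petrov are each not designated emeritus, so the next rule applies.
Among Kapoor, Marino, Halvorsen and Petrov, by date of appointment to current position (later first): Kapoor (Aug 16, 2009) before Marino (Sep 8, 2008) before Halvorsen (Nov 17, 2007) before Petrov (Apr 28, 2007).
Full order: Whitfield, Andersen, Espinoza, Lindqvist, Kapoor, Marino, Halvorsen, Petrov.

Whitfield, Andersen, Espinoza, Lindqvist, Kapoor, Marino, Halvorsen, Petrov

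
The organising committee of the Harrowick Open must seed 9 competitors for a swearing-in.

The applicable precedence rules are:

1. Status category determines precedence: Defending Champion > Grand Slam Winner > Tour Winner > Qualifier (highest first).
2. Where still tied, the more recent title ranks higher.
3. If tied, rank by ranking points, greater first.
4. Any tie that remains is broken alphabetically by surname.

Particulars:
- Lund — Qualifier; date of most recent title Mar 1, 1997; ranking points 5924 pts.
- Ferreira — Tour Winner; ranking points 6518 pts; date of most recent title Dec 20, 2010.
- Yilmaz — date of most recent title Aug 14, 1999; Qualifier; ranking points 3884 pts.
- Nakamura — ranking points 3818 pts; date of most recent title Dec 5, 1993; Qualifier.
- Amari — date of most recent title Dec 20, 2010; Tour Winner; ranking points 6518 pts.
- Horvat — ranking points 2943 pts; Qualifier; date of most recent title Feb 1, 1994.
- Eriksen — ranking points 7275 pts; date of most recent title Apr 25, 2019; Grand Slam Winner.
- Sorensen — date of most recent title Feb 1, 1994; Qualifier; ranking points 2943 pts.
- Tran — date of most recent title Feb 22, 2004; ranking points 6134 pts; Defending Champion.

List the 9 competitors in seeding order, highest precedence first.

Tran, Eriksen, Amari, Ferreira, Yilmaz, Lund, Horvat, Sorensen, Nakamura

By status category: Tran (Defending Champion); then Eriksen (Grand Slam Winner); then Amari and Ferreira (Tour Winner); then Yilmaz, Lund, Horvat, Sorensen and Nakamura (Qualifier).
Amari and Ferreira both have date of most recent title Dec 20, 2010, so the next rule applies.
Amari and Ferreira both have ranking points 6518 pts, so the next rule applies.
Among Amari and Ferreira, alphabetically by surname: Amari before Ferreira.
Among Yilmaz, Lund, Horvat, Sorensen and Nakamura, by date of most recent title (later first): Yilmaz (Aug 14, 1999) before Lund (Mar 1, 1997) before Horvat and Sorensen (Feb 1, 1994) before Nakamura (Dec 5, 1993).
Horvat and Sorensen both have ranking points 2943 pts, so the next rule applies.
Among Horvat and Sorensen, alphabetically by surname: Horvat before Sorensen.
Full order: Tran, Eriksen, Amari, Ferreira, Yilmaz, Lund, Horvat, Sorensen, Nakamura.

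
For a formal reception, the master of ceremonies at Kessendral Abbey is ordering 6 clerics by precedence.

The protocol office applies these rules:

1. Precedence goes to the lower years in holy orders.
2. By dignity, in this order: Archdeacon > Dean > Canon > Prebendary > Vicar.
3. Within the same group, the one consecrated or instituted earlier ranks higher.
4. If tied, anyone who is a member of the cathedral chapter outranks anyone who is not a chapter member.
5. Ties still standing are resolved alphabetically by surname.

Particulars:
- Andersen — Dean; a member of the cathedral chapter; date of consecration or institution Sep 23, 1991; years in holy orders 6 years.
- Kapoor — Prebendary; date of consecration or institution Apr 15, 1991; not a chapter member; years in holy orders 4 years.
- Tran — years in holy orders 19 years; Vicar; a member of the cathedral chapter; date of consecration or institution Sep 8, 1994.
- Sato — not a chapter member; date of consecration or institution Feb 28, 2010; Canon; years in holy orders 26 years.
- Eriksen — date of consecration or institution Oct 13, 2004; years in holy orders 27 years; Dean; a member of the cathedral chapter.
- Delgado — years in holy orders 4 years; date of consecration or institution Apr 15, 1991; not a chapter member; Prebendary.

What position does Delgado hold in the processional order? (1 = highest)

By years in holy orders (lower first): Delgado and Kapoor (both 4 years); then Andersen (6 years); then Tran (19 years); then Sato (26 years); then Eriksen (27 years).
Delgado and Kapoor are each Prebendary, so the next rule applies.
Delgado and Kapoor both have date of consecration or institution Apr 15, 1991, so the next rule applies.
Delgado and Kapoor are each not a chapter member, so the next rule applies.
Among Delgado and Kapoor, alphabetically by surname: Delgado before Kapoor.
Order: Delgado, Kapoor, Andersen, Tran, Sato, Eriksen. So position 1.

1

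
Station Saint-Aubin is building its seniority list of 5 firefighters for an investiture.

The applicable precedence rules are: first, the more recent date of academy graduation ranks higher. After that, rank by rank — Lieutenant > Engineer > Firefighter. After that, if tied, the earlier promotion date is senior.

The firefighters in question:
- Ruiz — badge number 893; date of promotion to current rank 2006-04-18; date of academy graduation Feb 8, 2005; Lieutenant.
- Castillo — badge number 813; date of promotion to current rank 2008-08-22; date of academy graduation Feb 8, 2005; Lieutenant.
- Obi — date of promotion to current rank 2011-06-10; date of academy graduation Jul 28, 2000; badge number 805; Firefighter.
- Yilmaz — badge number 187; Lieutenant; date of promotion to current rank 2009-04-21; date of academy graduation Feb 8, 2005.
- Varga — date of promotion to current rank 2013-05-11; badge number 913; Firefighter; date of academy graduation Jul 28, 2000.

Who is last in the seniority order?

Varga

By date of academy graduation (later first): Ruiz, Castillo and Yilmaz (each Feb 8, 2005); then Obi and Varga (both Jul 28, 2000).
Ruiz, Castillo and Yilmaz are each Lieutenant, so the next rule applies.
Among Ruiz, Castillo and Yilmaz, by date of promotion to current rank (earlier first): Ruiz (2006-04-18) before Castillo (2008-08-22) before Yilmaz (2009-04-21).
Obi and Varga are each Firefighter, so the next rule applies.
Among Obi and Varga, by date of promotion to current rank (earlier first): Obi (2011-06-10) before Varga (2013-05-11).
Order: Ruiz, Castillo, Yilmaz, Obi, Varga.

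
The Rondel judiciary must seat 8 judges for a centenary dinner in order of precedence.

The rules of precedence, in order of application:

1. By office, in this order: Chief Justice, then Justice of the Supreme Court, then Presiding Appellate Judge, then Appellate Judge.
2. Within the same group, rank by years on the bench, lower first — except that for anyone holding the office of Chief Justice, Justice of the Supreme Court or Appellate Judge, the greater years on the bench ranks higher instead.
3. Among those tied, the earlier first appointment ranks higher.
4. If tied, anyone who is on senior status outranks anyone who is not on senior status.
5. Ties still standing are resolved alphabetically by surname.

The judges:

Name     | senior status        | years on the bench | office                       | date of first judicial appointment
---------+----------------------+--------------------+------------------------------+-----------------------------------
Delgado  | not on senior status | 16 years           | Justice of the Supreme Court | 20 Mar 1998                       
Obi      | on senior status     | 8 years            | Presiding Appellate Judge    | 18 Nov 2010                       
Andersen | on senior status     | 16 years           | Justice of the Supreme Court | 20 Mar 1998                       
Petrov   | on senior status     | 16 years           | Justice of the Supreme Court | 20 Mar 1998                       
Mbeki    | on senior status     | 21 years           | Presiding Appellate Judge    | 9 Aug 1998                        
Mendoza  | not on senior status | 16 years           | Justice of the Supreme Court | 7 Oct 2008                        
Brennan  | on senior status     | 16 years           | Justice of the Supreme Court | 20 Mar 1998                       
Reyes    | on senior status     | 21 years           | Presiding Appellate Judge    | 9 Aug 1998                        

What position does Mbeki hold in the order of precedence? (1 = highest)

By office: Andersen, Brennan, Petrov, Delgado and Mendoza (Justice of the Supreme Court); then Obi, Mbeki and Reyes (Presiding Appellate Judge).
Andersen, Brennan, Petrov, Delgado and Mendoza all have years on the bench 16 years, so the next rule applies.
Among Andersen, Brennan, Petrov, Delgado and Mendoza, by date of first judicial appointment (earlier first): Andersen, Brennan, Petrov and Delgado (20 Mar 1998) before Mendoza (7 Oct 2008).
Among Andersen, Brennan, Petrov and Delgado, on senior status before not on senior status: Andersen, Brennan and Petrov (on senior status) before Delgado (not on senior status).
Among Andersen, Brennan and Petrov, alphabetically by surname: Andersen before Brennan before Petrov.
Among Obi, Mbeki and Reyes, by years on the bench (lower first): Obi (8 years) before Mbeki and Reyes (21 years).
Mbeki and Reyes both have date of first judicial appointment 9 Aug 1998, so the next rule applies.
Mbeki and Reyes are each on senior status, so the next rule applies.
Among Mbeki and Reyes, alphabetically by surname: Mbeki before Reyes.
Order: Andersen, Brennan, Petrov, Delgado, Mendoza, Obi, Mbeki, Reyes. So position 7.

7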